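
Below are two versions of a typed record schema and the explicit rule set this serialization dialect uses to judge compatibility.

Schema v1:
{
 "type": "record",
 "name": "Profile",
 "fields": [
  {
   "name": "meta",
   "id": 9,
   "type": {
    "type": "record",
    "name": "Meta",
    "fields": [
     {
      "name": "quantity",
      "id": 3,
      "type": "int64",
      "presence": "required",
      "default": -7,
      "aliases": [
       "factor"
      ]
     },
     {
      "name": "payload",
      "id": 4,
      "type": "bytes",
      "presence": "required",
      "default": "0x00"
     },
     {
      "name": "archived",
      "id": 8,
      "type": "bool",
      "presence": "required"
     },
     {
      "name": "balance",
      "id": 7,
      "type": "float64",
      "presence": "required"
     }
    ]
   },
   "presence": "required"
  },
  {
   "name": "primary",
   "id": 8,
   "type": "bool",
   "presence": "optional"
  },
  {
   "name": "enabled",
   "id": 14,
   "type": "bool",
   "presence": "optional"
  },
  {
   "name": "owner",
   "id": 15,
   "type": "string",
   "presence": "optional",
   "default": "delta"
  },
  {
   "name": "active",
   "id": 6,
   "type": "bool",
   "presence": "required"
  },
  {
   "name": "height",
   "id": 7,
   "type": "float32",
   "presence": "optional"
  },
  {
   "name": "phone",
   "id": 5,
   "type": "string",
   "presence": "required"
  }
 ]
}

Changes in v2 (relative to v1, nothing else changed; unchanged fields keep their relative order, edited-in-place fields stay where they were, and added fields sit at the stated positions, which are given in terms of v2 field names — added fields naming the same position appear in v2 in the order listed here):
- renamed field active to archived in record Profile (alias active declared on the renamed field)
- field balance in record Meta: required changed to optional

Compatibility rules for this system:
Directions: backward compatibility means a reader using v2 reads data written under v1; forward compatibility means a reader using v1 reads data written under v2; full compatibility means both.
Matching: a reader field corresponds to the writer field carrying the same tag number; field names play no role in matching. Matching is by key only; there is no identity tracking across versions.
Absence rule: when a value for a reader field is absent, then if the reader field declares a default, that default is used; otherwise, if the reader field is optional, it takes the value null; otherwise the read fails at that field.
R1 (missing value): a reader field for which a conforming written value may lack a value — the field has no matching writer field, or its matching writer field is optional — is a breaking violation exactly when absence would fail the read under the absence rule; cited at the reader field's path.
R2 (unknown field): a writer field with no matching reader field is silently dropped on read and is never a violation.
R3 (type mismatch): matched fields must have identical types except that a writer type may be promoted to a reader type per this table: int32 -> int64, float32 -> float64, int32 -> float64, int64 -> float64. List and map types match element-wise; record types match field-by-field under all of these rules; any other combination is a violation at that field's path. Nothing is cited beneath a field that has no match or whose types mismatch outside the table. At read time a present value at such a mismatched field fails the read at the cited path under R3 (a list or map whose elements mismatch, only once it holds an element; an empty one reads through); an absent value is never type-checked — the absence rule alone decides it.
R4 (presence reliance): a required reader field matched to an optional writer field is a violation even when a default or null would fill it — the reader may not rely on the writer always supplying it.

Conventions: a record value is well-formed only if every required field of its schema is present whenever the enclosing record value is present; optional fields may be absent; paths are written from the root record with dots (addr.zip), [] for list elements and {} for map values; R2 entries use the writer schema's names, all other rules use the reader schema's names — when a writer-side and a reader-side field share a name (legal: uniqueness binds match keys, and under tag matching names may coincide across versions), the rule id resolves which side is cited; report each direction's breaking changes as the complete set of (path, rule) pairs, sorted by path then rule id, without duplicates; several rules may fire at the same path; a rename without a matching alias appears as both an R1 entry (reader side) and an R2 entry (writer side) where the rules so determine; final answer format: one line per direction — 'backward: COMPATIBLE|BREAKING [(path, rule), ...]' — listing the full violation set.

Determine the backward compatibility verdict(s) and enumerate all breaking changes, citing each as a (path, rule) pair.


in Profile below, arrows point writer -> reader
backward for Profile (reader v2, writer v1):
  meta: Meta -> Meta, writer required; from meta
  primary: bool -> bool, writer optional; from primary
  enabled: bool -> bool, writer optional; from enabled
  owner: string -> string, writer optional; from owner
  archived: bool -> bool, writer required; from active
  height: float32 -> float32, writer optional; from height
  phone: string -> string, writer required; from phone
  meta.quantity: int64 -> int64, writer required; from meta.quantity
  meta.payload: bytes -> bytes, writer required; from meta.payload
  meta.archived: bool -> bool, writer required; from meta.archived
  meta.balance: float64 -> float64, writer required; from meta.balance
  => no violations; backward on Profile: COMPATIBLE
diffs on Profile not affecting the asked answer:
  renamed field active to archived in record Profile (alias active declared on the renamed field) -> fires no rule on Profile, leaving the asked answer as it is
  field balance in record Meta: required changed to optional -> affects forward compatibility only, which is not asked

backward: COMPATIBLE []


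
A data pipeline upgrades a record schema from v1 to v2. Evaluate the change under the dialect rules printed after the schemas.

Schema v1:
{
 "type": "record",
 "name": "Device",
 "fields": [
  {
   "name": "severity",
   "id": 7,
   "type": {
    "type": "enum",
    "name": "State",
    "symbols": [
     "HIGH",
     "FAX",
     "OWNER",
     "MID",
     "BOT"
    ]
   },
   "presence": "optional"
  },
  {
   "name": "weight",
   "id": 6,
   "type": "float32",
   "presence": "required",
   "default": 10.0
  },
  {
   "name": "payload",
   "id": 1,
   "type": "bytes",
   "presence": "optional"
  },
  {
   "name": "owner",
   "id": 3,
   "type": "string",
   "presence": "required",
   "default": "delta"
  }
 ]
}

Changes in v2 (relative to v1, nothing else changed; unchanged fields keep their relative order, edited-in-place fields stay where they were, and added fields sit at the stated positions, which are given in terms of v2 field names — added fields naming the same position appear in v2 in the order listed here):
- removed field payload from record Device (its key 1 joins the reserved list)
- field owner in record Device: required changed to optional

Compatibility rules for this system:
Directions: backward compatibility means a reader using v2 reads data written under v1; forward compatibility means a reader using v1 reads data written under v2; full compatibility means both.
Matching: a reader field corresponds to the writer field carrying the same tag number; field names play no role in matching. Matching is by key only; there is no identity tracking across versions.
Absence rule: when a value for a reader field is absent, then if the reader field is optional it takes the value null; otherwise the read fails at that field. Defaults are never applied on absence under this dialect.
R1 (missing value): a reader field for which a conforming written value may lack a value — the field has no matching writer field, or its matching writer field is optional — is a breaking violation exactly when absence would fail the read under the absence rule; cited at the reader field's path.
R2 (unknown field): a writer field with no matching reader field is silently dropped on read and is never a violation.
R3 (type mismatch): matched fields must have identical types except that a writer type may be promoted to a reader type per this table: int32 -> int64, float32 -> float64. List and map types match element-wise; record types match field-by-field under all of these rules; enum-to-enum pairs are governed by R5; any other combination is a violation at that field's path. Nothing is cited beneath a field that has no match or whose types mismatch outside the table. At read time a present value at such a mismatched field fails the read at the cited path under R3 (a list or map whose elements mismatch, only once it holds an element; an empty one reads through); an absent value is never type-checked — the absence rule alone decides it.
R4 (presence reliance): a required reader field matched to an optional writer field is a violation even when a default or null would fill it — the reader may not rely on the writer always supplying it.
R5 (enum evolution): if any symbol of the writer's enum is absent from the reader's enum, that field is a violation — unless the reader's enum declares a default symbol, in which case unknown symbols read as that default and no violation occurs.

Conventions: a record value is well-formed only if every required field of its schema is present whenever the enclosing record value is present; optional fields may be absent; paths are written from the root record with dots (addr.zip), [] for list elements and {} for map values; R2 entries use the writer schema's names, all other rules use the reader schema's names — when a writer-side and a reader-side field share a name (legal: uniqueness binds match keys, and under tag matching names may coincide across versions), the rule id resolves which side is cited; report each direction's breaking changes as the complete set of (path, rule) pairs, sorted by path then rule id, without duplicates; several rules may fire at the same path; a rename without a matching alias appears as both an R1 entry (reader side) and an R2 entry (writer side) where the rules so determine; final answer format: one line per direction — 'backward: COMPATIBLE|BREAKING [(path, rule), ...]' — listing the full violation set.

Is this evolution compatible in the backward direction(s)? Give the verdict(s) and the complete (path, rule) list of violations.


backward: COMPATIBLE []

each type pair in Device: writer, then reader
checking backward for Device: reader v2 against writer v1:
  severity: State -> State, writer optional; from severity
  weight: float32 -> float32, writer required; from weight
  owner: string -> string, writer required; from owner
  payload (writer side), unknown to reader
  => backward verdict for Device: COMPATIBLE, no violations
remaining Device differences; none change what is asked:
  removed field payload from record Device (its key 1 joins the reserved list) -> no rule fires on it in Device's dialect; the asked verdict holds
  field owner in record Device: required changed to optional -> affects forward compatibility only, which is not asked


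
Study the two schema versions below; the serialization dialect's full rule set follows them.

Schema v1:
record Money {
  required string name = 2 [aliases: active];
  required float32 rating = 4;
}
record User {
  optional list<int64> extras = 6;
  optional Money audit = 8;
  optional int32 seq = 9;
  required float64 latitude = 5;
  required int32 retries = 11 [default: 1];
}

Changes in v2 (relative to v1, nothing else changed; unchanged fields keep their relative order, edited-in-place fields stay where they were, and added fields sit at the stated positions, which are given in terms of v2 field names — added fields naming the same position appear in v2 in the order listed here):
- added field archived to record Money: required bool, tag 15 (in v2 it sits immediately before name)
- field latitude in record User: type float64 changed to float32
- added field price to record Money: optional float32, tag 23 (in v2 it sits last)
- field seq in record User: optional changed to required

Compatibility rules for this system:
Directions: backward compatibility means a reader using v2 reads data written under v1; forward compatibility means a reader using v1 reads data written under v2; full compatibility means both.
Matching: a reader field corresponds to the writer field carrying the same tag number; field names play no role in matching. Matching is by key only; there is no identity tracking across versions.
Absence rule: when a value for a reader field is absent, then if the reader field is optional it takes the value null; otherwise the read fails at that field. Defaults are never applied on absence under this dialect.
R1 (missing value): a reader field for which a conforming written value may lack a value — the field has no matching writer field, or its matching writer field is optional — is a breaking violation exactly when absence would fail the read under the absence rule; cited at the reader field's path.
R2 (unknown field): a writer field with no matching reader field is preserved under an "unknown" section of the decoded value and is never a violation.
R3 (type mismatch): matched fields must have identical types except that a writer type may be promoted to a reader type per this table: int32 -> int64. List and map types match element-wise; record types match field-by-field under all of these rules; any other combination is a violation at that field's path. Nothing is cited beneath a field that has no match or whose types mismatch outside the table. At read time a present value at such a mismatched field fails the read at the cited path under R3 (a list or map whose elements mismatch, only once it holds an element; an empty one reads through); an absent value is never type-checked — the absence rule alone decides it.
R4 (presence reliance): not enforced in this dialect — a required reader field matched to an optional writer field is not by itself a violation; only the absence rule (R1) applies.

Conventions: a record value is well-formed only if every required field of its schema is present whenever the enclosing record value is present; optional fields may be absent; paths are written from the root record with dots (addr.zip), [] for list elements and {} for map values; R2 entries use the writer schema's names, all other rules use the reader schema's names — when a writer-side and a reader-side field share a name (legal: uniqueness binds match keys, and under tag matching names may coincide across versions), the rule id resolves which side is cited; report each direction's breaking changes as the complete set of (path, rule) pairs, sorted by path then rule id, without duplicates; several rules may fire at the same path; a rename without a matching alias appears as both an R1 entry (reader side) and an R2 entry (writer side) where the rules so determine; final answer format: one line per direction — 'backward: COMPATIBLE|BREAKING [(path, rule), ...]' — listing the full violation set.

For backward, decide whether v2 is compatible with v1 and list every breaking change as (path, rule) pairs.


in User below, arrows point writer -> reader
checking backward for User: reader v2 against writer v1:
  extras: list<int64> -> list<int64>, writer optional; from extras
  audit: Money -> Money, writer optional; from audit
  seq: int32 -> int32, writer optional; from seq
  latitude: float64 -> float32, writer required; from latitude
  retries: int32 -> int32, writer required; from retries
  audit.archived: no writer match
  audit.name: string -> string, writer required; from audit.name
  audit.rating: float32 -> float32, writer required; from audit.rating
  audit.price: no writer match
  rule R1 violated at audit.archived
  rule R3 violated at latitude
  rule R1 violated at seq
  => 3 violation(s): backward is BREAKING for User
ruling out the remaining User differences:
  added field price to record Money: optional float32, tag 23 (in v2 it sits last) -> fires no rule on User, leaving the asked answer as it is

backward: BREAKING [(audit.archived, R1), (latitude, R3), (seq, R1)]


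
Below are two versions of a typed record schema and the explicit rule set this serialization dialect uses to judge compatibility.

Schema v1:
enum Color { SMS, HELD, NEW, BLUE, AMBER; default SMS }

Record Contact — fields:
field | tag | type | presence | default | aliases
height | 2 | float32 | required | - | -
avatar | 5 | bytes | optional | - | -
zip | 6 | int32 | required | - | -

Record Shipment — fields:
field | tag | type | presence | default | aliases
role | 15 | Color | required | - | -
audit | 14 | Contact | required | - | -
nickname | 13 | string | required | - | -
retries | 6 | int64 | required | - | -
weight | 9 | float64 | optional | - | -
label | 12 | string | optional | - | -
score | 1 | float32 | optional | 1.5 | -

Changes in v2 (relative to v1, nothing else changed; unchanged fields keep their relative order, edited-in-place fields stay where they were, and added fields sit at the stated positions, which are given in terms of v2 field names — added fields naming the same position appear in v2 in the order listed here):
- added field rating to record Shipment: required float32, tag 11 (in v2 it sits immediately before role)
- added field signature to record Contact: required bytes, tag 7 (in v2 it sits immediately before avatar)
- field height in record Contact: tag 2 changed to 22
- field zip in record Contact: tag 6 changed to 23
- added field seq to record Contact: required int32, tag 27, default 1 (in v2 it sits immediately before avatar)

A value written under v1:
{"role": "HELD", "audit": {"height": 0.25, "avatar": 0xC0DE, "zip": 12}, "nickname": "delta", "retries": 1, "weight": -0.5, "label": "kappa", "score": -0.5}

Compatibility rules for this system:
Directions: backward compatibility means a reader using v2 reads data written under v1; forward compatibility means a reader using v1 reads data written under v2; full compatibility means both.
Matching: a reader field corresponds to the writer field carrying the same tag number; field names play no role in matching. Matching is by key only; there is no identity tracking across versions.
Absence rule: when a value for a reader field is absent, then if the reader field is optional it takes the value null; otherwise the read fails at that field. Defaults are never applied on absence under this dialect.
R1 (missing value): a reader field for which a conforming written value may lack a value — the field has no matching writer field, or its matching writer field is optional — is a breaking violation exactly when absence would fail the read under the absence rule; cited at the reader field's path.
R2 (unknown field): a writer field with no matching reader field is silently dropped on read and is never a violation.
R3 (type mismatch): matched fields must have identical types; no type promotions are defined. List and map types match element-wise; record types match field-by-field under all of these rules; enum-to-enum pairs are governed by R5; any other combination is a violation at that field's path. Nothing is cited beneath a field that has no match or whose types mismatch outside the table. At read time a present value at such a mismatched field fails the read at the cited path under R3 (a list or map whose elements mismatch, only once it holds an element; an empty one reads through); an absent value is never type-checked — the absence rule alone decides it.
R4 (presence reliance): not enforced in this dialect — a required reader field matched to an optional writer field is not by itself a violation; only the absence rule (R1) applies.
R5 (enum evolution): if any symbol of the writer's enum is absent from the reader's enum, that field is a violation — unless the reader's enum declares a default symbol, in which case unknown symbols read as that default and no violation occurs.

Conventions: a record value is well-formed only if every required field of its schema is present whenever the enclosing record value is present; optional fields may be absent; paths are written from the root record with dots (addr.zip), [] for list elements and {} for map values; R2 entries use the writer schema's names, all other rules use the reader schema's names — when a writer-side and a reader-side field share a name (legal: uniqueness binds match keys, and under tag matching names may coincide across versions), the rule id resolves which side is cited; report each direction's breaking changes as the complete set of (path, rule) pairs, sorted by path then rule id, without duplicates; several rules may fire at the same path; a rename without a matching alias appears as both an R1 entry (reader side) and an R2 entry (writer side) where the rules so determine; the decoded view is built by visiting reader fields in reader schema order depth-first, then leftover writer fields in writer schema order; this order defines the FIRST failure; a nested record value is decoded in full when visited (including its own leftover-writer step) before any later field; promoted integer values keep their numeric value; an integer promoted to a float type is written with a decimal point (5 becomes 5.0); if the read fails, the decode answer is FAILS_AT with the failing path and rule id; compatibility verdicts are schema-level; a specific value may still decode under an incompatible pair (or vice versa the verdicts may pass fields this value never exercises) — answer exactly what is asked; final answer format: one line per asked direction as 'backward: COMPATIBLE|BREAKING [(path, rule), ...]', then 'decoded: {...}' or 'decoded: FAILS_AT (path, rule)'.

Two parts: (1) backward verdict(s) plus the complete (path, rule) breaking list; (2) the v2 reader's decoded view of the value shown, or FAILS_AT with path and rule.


backward: BREAKING [(audit.height, R1), (audit.seq, R1), (audit.signature, R1), (audit.zip, R1), (rating, R1)]; decoded: FAILS_AT (rating, R1)

the writer's type comes first in each Shipment pair
backward pass over Shipment, reader schema v2, writer schema v1:
  rating: no writer-side match
  Color -> Color, writer required: role aligns to role
  Contact -> Contact, writer required: audit aligns to audit
  string -> string, writer required: nickname aligns to nickname
  int64 -> int64, writer required: retries aligns to retries
  float64 -> float64, writer optional: weight aligns to weight
  string -> string, writer optional: label aligns to label
  float32 -> float32, writer optional: score aligns to score
  audit.height: no writer-side match
  audit.signature: no writer-side match
  audit.seq: no writer-side match
  bytes -> bytes, writer optional: audit.avatar aligns to audit.avatar
  audit.zip: no writer-side match
  audit.height (writer side), unknown to reader
  audit.zip (writer side), unknown to reader
  breaking: (audit.height, R1)
  breaking: (audit.seq, R1)
  breaking: (audit.signature, R1)
  breaking: (audit.zip, R1)
  breaking: (rating, R1)
  backward on Shipment therefore BREAKING (5)
decode walk for Shipment under reader schema v2:
  read fails at rating under R1 (no fill)
  => FAILS_AT (rating, R1)


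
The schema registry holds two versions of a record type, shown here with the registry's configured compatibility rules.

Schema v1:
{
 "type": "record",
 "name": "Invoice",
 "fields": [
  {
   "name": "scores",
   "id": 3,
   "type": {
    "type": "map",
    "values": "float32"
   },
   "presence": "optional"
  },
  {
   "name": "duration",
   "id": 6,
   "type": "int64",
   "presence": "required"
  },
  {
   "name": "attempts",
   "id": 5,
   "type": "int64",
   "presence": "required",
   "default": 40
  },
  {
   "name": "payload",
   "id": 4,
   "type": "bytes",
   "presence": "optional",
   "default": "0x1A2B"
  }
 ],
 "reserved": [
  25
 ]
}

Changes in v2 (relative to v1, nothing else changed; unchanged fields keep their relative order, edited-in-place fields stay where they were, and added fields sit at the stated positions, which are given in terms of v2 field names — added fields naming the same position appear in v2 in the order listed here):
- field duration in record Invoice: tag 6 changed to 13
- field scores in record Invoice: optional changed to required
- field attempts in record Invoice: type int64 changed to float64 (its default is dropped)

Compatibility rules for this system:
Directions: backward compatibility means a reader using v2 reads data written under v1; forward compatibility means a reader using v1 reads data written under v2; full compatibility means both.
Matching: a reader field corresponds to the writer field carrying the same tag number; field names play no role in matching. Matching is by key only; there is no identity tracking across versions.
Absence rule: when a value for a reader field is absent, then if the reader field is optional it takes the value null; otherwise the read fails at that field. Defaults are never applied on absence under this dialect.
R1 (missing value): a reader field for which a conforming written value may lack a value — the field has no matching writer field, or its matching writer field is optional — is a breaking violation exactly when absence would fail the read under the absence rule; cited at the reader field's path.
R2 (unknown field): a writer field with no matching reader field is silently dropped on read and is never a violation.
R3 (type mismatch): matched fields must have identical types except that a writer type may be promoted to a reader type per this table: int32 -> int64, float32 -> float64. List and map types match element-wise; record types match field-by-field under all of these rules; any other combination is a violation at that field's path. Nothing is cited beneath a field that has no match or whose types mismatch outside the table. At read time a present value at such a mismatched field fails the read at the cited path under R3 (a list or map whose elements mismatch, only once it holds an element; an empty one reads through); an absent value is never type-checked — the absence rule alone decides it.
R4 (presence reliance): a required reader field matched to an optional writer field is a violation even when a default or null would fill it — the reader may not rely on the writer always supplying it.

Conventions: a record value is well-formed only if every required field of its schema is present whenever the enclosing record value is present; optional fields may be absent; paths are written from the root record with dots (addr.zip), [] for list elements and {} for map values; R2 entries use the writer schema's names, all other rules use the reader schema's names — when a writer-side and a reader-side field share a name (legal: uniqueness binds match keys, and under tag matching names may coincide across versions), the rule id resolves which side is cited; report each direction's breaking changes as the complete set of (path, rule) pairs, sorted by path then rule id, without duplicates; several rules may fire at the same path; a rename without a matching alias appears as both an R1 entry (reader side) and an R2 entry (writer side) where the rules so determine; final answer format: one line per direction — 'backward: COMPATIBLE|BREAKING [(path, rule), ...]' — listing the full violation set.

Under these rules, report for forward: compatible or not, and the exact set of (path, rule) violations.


arrows below run writer -> reader for Invoice
forward on Invoice — v1 reading data written by v2:
  scores: paired with writer scores (map<string, float32> -> map<string, float32>; writer required)
  duration: no writer match
  attempts: paired with writer attempts (float64 -> int64; writer required)
  payload: paired with writer payload (bytes -> bytes; writer optional)
  writer field duration has no reader counterpart
  breaking: (attempts, R3)
  breaking: (duration, R1)
  => 2 violation(s): forward is BREAKING for Invoice
the other Invoice changes do not affect what is asked:
  field scores in record Invoice: optional changed to required -> matters only for Invoice's backward compatibility — outside the asked direction

forward: BREAKING [(attempts, R3), (duration, R1)]


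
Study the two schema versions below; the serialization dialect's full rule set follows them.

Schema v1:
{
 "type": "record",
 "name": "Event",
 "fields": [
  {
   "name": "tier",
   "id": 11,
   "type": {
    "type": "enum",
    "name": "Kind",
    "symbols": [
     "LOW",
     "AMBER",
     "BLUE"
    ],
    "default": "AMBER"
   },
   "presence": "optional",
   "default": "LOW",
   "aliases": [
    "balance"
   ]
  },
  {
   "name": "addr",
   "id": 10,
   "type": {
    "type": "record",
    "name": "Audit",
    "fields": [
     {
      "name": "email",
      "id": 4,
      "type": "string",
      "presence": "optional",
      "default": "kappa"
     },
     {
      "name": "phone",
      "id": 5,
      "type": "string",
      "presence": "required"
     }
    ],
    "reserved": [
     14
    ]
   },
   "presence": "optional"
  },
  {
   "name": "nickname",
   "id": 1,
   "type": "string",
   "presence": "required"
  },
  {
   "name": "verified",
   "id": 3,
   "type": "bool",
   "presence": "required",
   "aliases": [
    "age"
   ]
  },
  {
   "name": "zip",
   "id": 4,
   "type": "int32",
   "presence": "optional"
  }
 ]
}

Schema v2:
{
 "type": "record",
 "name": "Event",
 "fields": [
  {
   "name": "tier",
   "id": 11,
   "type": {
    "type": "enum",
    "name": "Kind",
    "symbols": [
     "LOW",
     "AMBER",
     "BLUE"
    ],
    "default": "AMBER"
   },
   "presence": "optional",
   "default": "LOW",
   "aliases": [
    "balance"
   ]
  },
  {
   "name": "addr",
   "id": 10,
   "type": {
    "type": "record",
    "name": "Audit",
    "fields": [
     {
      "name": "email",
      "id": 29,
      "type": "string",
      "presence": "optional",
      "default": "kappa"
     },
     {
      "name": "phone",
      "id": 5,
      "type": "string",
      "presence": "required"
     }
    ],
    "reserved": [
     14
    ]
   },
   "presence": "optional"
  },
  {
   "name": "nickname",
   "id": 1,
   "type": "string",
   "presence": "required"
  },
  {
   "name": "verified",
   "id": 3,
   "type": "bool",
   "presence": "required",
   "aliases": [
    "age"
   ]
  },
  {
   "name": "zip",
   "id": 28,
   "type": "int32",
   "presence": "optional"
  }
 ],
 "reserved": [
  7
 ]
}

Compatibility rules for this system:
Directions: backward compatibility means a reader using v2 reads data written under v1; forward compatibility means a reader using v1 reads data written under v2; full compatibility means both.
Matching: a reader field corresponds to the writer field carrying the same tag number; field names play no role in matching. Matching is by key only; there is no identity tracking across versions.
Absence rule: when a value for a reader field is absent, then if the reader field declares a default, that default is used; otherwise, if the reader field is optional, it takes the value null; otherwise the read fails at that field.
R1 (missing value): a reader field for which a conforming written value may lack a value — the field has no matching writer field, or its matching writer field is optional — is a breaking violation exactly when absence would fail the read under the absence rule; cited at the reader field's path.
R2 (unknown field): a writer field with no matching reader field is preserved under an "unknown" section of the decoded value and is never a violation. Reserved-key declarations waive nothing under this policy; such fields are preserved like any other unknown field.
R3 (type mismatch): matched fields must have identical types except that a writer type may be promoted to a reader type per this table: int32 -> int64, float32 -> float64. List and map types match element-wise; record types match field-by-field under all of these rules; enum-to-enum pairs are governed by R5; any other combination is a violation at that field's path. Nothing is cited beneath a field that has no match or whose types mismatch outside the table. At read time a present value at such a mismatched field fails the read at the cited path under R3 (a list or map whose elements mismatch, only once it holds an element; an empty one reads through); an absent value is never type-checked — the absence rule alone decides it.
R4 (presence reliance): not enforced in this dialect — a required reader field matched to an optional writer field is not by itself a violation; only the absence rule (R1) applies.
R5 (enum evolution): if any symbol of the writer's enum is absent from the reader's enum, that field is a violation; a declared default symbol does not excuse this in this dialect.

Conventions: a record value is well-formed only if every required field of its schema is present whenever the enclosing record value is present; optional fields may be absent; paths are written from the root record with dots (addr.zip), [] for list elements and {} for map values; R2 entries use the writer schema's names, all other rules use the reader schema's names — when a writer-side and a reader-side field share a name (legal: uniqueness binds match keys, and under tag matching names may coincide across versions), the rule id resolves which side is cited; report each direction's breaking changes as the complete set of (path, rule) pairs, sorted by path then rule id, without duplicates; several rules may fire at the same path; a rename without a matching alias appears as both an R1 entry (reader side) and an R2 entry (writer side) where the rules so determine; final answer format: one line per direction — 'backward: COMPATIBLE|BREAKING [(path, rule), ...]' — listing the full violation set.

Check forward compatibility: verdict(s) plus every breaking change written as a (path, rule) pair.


each type pair in Event: writer, then reader
forward analysis of Event with v1 as reader and v2 as writer:
  tier: paired with writer tier (Kind -> Kind; writer optional)
  addr: paired with writer addr (Audit -> Audit; writer optional)
  nickname: paired with writer nickname (string -> string; writer required)
  verified: paired with writer verified (bool -> bool; writer required)
  no writer field matches reader zip
  writer zip: unknown to reader
  no writer field matches reader addr.email
  addr.phone: paired with writer addr.phone (string -> string; writer required)
  writer addr.email: unknown to reader
  => forward verdict for Event: COMPATIBLE, no violations
diffs on Event not affecting the asked answer:
  field zip in record Event: tag 4 changed to 28 -> fires no rule on Event, leaving the asked answer as it is
  field email in record Audit: tag 4 changed to 29 -> fires no rule on Event, leaving the asked answer as it is

forward: COMPATIBLE []


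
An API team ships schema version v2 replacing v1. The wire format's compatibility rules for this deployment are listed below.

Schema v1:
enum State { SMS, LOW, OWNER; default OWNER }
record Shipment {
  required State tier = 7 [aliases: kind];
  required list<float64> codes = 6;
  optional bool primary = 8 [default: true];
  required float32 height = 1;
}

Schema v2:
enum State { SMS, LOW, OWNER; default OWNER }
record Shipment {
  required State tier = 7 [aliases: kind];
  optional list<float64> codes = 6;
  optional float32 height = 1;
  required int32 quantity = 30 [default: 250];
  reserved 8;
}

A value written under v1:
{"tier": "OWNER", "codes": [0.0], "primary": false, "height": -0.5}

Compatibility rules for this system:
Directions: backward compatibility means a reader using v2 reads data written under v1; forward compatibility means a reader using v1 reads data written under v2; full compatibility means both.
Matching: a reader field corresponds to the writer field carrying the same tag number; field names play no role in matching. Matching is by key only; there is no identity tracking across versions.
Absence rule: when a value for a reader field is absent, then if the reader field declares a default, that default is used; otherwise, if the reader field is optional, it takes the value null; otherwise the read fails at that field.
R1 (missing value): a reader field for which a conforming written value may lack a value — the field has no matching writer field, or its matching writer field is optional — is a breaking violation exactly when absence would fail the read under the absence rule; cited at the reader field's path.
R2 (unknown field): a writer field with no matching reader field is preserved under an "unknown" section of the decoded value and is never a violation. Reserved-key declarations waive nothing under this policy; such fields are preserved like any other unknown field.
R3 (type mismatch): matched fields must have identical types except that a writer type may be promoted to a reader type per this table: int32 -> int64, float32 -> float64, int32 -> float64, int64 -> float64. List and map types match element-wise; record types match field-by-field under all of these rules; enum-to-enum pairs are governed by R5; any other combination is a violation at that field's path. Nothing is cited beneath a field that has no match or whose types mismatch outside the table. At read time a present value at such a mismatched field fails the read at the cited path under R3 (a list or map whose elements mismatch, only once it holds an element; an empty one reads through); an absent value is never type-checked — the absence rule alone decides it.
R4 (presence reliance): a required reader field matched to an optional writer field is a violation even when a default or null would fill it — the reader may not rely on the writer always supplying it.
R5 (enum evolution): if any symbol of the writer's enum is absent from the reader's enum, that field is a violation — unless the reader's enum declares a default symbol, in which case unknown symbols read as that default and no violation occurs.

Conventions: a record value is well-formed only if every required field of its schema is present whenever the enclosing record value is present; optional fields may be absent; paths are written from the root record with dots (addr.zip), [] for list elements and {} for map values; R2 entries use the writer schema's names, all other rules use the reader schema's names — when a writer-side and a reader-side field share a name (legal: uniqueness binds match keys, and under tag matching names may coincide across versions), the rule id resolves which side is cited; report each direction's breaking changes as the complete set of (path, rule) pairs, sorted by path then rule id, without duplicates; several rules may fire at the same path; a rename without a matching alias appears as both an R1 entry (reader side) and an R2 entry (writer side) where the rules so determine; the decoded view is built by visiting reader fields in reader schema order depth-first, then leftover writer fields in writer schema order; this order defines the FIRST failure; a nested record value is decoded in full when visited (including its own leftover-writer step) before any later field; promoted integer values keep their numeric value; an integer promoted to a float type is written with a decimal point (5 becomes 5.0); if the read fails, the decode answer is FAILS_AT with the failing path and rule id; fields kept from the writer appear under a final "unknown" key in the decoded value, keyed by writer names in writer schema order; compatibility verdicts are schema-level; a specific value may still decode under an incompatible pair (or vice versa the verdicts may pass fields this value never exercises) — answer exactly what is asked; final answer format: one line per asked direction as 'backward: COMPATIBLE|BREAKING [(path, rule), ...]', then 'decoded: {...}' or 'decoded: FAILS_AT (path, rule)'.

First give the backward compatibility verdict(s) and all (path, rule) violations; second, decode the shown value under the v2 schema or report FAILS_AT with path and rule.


backward: COMPATIBLE []; decoded: {"tier": "OWNER", "codes": [0.0], "height": -0.5, "quantity": 250, "unknown": {"primary": false}}

each type pair in Shipment: writer, then reader
backward on Shipment — v2 reading data written by v1:
  State -> State, writer required: tier aligns to tier
  list<float64> -> list<float64>, writer required: codes aligns to codes
  float32 -> float32, writer required: height aligns to height
  quantity: no writer-side match
  leftover writer field: primary
  => no violations; backward on Shipment: COMPATIBLE
migrating the Shipment value to v2:
  tier := "OWNER"
  codes := [0.0]
  height := -0.5
  quantity := 250 (no value, default fills)
  writer primary: kept under "unknown"
  => decoded: {"tier": "OWNER", "codes": [0.0], "height": -0.5, "quantity": 250, "unknown": {"primary": false}}
checking off the Shipment differences that do not matter here:
  field codes in record Shipment: required changed to optional -> affects forward compatibility only, which is not asked
  field height in record Shipment: required changed to optional -> affects forward compatibility only, which is not asked
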